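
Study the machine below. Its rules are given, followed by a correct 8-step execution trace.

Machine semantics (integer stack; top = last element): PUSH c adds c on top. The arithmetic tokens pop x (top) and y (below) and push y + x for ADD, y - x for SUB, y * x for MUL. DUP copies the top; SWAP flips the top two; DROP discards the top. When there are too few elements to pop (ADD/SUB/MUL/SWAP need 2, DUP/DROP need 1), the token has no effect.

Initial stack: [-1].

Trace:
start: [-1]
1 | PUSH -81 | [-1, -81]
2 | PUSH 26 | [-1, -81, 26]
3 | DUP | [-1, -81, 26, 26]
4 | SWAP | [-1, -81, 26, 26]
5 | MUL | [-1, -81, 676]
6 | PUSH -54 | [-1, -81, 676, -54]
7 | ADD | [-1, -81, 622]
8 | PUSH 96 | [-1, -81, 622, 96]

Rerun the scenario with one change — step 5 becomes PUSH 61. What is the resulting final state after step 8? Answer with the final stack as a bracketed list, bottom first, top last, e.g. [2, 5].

[-1, -81, 26, 26, 7, 96]

(re-executing from step 5 with the substitution; state before step 5: [-1, -81, 26, 26])
5 | PUSH 61 | [-1, -81, 26, 26, 61]
6 | PUSH -54 | [-1, -81, 26, 26, 61, -54]
7 | ADD | [-1, -81, 26, 26, 7]
8 | PUSH 96 | [-1, -81, 26, 26, 7, 96]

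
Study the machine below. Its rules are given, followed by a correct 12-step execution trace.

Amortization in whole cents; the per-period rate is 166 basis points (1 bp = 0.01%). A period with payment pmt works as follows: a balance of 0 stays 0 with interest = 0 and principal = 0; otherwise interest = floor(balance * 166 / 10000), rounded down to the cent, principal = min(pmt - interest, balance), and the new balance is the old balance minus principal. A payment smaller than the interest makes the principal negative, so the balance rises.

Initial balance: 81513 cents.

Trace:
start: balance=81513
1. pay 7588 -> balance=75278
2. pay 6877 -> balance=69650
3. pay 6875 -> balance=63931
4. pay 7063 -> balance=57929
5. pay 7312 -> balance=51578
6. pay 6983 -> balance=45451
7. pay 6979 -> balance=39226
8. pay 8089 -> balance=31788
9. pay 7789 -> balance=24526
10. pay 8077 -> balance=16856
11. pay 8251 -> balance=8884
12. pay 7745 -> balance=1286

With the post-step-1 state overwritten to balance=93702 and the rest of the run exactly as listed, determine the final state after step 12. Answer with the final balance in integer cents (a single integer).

state after step 1 := balance=93702
2. pay 6877 -> balance=88380
3. pay 6875 -> balance=82972
4. pay 7063 -> balance=77286
5. pay 7312 -> balance=71256
6. pay 6983 -> balance=65455
7. pay 6979 -> balance=59562
8. pay 8089 -> balance=52461
9. pay 7789 -> balance=45542
10. pay 8077 -> balance=38220
11. pay 8251 -> balance=30603
12. pay 7745 -> balance=23366

23366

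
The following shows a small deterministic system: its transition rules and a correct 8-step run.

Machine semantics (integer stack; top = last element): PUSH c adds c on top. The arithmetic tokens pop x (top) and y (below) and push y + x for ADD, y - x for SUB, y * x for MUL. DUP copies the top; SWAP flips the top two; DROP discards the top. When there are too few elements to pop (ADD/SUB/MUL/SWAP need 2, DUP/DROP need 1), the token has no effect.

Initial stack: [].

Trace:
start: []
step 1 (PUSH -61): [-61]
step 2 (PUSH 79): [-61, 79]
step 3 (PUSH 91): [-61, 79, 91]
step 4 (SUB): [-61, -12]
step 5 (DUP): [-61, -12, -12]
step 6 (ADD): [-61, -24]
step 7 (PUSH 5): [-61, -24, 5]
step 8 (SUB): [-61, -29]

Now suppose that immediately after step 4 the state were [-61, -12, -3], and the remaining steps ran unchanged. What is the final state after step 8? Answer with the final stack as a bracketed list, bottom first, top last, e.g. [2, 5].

state after step 4 := [-61, -12, -3]
step 5 (DUP): [-61, -12, -3, -3]
step 6 (ADD): [-61, -12, -6]
step 7 (PUSH 5): [-61, -12, -6, 5]
step 8 (SUB): [-61, -12, -11]

[-61, -12, -11]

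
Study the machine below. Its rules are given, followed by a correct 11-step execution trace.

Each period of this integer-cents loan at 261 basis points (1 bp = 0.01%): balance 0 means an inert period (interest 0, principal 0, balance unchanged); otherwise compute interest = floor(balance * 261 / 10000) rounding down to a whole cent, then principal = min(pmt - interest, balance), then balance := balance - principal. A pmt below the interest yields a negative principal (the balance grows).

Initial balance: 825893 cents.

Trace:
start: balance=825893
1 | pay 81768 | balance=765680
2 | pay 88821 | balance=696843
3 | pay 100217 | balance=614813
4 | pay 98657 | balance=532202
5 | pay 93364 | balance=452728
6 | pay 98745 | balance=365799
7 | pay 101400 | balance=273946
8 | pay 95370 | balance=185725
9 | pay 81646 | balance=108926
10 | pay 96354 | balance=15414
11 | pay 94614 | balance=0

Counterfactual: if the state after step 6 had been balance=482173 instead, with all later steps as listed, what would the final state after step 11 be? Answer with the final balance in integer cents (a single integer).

53577

state after step 6 := balance=482173
7 | pay 101400 | balance=393357
8 | pay 95370 | balance=308253
9 | pay 81646 | balance=234652
10 | pay 96354 | balance=144422
11 | pay 94614 | balance=53577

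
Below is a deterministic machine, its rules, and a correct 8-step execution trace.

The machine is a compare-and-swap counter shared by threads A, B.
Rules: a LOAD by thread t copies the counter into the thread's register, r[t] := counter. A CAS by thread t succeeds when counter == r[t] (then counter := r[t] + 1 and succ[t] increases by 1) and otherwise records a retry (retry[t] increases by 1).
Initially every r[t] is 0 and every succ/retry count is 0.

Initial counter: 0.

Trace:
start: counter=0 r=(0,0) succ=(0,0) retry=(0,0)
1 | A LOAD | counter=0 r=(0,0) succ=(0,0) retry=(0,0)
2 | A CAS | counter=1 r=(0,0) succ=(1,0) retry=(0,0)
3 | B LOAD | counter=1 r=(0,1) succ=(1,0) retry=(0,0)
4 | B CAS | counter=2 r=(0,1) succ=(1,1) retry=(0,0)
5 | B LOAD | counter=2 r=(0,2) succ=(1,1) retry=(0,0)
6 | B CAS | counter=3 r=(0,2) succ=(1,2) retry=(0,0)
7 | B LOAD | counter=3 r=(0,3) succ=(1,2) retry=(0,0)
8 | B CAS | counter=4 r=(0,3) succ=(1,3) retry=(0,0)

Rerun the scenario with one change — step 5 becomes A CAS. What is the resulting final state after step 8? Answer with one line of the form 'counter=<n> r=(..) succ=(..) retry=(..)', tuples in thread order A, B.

counter=3 r=(0,2) succ=(1,2) retry=(1,1)

(re-executing from step 5 with the substitution; state before step 5: counter=2 r=(0,1) succ=(1,1) retry=(0,0))
5 | A CAS | counter=2 r=(0,1) succ=(1,1) retry=(1,0)
6 | B CAS | counter=2 r=(0,1) succ=(1,1) retry=(1,1)
7 | B LOAD | counter=2 r=(0,2) succ=(1,1) retry=(1,1)
8 | B CAS | counter=3 r=(0,2) succ=(1,2) retry=(1,1)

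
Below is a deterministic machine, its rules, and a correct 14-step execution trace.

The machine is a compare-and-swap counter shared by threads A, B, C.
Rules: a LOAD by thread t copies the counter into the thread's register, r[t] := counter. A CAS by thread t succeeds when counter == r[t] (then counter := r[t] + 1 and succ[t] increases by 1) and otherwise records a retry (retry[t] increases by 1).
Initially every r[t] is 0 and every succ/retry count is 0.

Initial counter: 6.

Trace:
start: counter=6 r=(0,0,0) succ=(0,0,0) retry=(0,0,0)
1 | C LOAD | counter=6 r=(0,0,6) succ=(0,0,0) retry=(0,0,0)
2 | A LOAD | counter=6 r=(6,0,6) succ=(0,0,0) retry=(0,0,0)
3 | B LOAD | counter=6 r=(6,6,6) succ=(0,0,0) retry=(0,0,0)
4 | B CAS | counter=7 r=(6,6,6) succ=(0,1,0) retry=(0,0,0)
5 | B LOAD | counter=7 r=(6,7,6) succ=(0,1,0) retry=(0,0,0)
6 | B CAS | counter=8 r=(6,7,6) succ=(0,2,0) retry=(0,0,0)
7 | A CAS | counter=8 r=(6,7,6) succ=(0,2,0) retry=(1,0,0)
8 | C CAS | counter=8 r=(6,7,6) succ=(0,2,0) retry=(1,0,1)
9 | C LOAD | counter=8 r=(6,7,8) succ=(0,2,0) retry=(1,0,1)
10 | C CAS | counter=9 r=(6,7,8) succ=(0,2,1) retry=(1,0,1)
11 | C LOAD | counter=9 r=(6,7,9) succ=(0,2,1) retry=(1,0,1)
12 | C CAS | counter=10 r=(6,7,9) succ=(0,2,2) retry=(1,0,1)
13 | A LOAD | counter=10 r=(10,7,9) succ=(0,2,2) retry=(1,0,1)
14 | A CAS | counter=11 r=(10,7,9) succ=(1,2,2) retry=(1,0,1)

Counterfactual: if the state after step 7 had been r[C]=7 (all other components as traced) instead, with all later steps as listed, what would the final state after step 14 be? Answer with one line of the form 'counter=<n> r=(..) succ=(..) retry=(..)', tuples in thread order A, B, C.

counter=11 r=(10,7,9) succ=(1,2,2) retry=(1,0,1)

state after step 7 := counter=8 r=(6,7,7) succ=(0,2,0) retry=(1,0,0)
8 | C CAS | counter=8 r=(6,7,7) succ=(0,2,0) retry=(1,0,1)
9 | C LOAD | counter=8 r=(6,7,8) succ=(0,2,0) retry=(1,0,1)
10 | C CAS | counter=9 r=(6,7,8) succ=(0,2,1) retry=(1,0,1)
11 | C LOAD | counter=9 r=(6,7,9) succ=(0,2,1) retry=(1,0,1)
12 | C CAS | counter=10 r=(6,7,9) succ=(0,2,2) retry=(1,0,1)
13 | A LOAD | counter=10 r=(10,7,9) succ=(0,2,2) retry=(1,0,1)
14 | A CAS | counter=11 r=(10,7,9) succ=(1,2,2) retry=(1,0,1)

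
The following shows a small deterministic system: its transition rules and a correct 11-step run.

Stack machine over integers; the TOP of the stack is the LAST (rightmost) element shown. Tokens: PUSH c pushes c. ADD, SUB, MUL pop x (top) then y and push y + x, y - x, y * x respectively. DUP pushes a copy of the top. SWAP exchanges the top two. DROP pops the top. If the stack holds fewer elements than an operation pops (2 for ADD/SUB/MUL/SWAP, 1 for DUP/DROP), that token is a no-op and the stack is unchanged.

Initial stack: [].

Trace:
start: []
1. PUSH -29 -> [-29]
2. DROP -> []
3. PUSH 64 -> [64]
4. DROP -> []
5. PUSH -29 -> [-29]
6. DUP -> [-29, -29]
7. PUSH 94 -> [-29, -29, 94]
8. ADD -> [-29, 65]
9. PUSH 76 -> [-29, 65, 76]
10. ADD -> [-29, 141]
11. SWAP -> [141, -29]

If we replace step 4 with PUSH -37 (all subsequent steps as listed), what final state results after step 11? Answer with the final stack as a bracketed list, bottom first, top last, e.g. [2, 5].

[64, -37, 141, -29]

(re-executing from step 4 with the substitution; state before step 4: [64])
4. PUSH -37 -> [64, -37]
5. PUSH -29 -> [64, -37, -29]
6. DUP -> [64, -37, -29, -29]
7. PUSH 94 -> [64, -37, -29, -29, 94]
8. ADD -> [64, -37, -29, 65]
9. PUSH 76 -> [64, -37, -29, 65, 76]
10. ADD -> [64, -37, -29, 141]
11. SWAP -> [64, -37, 141, -29]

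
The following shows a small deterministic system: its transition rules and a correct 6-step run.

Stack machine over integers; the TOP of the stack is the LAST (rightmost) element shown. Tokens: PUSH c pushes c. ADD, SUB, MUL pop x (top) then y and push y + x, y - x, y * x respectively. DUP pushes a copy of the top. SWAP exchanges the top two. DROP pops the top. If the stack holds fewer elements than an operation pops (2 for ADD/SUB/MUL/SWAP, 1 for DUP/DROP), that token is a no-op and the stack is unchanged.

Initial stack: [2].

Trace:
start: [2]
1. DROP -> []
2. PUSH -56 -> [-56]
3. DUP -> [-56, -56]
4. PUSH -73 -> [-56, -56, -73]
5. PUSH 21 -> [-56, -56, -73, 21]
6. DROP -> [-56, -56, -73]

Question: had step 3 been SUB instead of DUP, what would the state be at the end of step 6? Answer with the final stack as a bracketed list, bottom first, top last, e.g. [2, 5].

[-56, -73]

(re-executing from step 3 with the substitution; state before step 3: [-56])
3. SUB -> [-56]
4. PUSH -73 -> [-56, -73]
5. PUSH 21 -> [-56, -73, 21]
6. DROP -> [-56, -73]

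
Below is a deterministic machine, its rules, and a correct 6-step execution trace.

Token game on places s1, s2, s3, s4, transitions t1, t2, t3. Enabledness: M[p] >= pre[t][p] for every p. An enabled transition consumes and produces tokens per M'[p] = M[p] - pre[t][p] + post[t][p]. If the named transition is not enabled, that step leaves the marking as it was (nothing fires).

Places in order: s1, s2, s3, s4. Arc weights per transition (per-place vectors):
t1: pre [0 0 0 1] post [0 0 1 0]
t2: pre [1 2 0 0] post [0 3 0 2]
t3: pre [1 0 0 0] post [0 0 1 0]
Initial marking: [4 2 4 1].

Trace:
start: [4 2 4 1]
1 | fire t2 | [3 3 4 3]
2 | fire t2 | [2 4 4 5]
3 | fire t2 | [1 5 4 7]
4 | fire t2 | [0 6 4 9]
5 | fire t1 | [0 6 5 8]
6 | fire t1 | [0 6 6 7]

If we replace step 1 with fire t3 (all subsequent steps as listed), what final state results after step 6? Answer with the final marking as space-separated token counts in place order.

(re-executing from step 1 with the substitution; state before step 1: [4 2 4 1])
1 | fire t3 | [3 2 5 1]
2 | fire t2 | [2 3 5 3]
3 | fire t2 | [1 4 5 5]
4 | fire t2 | [0 5 5 7]
5 | fire t1 | [0 5 6 6]
6 | fire t1 | [0 5 7 5]

0 5 7 5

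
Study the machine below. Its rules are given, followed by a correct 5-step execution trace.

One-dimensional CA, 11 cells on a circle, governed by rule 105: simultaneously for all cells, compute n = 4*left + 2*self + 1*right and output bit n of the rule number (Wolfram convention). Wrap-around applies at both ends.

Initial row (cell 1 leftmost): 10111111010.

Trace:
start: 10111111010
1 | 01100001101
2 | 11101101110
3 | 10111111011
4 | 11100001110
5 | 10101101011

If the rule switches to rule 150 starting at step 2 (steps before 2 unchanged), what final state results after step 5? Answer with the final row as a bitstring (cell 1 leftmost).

10101101011

(re-executing steps 2..5 under rule 150; state before step 2: 01100001101)
2 | 00010010001
3 | 10111111011
4 | 00011110001
5 | 10101101011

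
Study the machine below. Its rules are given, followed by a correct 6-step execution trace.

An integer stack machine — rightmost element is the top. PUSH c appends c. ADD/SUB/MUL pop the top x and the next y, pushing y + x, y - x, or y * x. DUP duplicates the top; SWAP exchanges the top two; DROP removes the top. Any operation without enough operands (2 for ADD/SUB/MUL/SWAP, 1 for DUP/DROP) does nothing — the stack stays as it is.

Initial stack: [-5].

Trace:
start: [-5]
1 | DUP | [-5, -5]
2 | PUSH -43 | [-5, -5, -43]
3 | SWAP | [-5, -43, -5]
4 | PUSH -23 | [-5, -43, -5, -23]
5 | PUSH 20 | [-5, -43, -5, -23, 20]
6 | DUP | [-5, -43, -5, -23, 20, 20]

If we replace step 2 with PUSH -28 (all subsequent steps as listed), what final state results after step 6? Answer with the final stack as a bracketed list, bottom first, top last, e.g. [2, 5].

(re-executing from step 2 with the substitution; state before step 2: [-5, -5])
2 | PUSH -28 | [-5, -5, -28]
3 | SWAP | [-5, -28, -5]
4 | PUSH -23 | [-5, -28, -5, -23]
5 | PUSH 20 | [-5, -28, -5, -23, 20]
6 | DUP | [-5, -28, -5, -23, 20, 20]

[-5, -28, -5, -23, 20, 20]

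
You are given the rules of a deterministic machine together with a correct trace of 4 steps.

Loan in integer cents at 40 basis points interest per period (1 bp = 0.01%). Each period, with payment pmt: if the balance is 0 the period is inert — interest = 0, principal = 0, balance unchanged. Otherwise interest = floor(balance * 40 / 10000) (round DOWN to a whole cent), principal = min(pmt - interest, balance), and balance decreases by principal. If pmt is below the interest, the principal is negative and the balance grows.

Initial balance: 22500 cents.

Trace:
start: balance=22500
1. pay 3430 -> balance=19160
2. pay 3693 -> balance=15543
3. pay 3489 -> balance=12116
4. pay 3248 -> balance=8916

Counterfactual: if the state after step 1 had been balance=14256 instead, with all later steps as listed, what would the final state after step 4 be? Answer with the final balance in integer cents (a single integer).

3953

state after step 1 := balance=14256
2. pay 3693 -> balance=10620
3. pay 3489 -> balance=7173
4. pay 3248 -> balance=3953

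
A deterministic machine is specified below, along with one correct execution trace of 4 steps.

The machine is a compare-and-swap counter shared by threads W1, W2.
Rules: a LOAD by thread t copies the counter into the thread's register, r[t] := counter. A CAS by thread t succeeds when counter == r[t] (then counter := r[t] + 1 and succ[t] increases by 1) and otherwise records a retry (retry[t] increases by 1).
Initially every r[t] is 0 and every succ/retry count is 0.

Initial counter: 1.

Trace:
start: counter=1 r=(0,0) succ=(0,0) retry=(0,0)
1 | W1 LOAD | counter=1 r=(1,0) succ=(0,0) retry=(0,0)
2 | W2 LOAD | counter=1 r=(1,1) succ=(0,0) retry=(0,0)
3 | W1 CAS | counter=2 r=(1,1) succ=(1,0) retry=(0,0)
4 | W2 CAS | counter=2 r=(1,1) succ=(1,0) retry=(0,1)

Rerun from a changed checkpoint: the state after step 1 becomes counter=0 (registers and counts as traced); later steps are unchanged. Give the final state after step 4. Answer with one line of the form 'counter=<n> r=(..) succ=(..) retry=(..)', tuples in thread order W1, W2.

state after step 1 := counter=0 r=(1,0) succ=(0,0) retry=(0,0)
2 | W2 LOAD | counter=0 r=(1,0) succ=(0,0) retry=(0,0)
3 | W1 CAS | counter=0 r=(1,0) succ=(0,0) retry=(1,0)
4 | W2 CAS | counter=1 r=(1,0) succ=(0,1) retry=(1,0)

counter=1 r=(1,0) succ=(0,1) retry=(1,0)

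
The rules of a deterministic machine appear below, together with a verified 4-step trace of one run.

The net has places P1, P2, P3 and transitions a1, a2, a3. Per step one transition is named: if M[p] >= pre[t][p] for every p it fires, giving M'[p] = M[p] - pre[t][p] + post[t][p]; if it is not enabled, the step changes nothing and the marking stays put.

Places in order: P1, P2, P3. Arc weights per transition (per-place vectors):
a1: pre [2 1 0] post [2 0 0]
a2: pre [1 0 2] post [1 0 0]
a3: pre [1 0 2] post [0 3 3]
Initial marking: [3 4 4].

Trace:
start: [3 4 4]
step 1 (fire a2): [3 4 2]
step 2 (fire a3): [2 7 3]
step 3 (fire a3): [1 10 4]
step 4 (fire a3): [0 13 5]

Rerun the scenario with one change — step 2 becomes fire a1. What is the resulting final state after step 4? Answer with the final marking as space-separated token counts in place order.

1 9 4

(re-executing from step 2 with the substitution; state before step 2: [3 4 2])
step 2 (fire a1): [3 3 2]
step 3 (fire a3): [2 6 3]
step 4 (fire a3): [1 9 4]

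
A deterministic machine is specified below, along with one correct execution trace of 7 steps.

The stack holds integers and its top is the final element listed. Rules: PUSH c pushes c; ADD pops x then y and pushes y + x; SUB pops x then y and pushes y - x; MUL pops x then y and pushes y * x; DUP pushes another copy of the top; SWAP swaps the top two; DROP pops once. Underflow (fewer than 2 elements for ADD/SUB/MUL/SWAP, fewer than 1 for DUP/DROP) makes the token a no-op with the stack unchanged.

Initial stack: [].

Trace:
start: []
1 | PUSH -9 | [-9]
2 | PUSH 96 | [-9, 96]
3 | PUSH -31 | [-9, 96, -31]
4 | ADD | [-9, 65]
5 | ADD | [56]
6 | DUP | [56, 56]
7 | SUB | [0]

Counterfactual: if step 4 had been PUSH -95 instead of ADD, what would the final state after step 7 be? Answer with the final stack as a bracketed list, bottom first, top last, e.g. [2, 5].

(re-executing from step 4 with the substitution; state before step 4: [-9, 96, -31])
4 | PUSH -95 | [-9, 96, -31, -95]
5 | ADD | [-9, 96, -126]
6 | DUP | [-9, 96, -126, -126]
7 | SUB | [-9, 96, 0]

[-9, 96, 0]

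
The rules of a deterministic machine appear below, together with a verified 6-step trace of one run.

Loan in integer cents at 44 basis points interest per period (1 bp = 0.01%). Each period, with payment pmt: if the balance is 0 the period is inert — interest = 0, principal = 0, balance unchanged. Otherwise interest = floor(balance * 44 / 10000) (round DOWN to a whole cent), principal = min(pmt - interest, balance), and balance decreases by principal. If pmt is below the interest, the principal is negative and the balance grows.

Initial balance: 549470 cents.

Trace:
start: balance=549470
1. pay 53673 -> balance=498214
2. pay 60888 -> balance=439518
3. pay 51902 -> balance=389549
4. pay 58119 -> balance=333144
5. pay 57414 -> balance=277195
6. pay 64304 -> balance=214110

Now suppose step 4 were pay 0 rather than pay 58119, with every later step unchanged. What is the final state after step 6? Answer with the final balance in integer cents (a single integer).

272742

(re-executing from step 4 with the substitution; state before step 4: balance=389549)
4. pay 0 -> balance=391263
5. pay 57414 -> balance=335570
6. pay 64304 -> balance=272742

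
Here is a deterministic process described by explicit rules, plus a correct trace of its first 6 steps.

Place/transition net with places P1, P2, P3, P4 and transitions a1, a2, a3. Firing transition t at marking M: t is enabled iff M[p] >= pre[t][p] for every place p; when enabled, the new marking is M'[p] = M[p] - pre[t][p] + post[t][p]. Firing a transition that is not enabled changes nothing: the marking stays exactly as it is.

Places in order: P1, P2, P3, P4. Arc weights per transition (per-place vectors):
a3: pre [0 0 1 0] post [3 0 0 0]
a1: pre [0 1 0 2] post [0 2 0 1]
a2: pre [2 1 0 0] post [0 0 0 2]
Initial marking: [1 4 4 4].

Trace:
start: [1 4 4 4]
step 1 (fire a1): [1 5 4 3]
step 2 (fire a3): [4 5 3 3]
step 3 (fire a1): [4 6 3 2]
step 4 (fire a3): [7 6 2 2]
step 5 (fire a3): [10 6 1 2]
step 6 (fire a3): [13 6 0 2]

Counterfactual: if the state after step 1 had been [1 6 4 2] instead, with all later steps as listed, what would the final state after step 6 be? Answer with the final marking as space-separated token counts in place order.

state after step 1 := [1 6 4 2]
step 2 (fire a3): [4 6 3 2]
step 3 (fire a1): [4 7 3 1]
step 4 (fire a3): [7 7 2 1]
step 5 (fire a3): [10 7 1 1]
step 6 (fire a3): [13 7 0 1]

13 7 0 1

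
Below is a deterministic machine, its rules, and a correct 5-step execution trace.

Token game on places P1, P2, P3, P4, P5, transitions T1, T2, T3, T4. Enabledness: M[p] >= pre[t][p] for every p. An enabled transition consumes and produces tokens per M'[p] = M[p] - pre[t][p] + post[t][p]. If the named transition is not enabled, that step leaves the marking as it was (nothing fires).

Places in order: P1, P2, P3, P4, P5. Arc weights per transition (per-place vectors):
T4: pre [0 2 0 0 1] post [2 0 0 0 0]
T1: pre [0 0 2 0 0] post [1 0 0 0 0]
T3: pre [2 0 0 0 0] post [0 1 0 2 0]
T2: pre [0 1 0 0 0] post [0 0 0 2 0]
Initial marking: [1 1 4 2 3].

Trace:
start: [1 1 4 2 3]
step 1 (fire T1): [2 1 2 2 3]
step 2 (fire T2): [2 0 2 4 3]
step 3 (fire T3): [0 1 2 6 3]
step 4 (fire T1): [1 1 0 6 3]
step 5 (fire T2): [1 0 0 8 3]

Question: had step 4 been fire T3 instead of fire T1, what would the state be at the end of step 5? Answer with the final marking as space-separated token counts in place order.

(re-executing from step 4 with the substitution; state before step 4: [0 1 2 6 3])
step 4 (fire T3): [0 1 2 6 3]
step 5 (fire T2): [0 0 2 8 3]

0 0 2 8 3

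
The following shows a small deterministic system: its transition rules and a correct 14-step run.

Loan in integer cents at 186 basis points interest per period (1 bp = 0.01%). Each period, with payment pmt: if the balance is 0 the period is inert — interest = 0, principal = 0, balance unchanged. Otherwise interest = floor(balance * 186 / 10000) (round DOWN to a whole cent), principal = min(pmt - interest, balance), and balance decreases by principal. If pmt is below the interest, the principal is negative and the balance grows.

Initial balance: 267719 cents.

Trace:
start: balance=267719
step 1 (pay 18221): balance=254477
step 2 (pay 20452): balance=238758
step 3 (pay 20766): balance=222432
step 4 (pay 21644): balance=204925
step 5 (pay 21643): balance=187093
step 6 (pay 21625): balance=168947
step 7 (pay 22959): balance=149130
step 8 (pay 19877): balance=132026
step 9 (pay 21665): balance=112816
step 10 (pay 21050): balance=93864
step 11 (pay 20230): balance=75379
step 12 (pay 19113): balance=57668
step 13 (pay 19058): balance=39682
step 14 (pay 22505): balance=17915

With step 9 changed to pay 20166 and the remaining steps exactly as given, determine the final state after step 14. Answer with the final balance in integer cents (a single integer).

(re-executing from step 9 with the substitution; state before step 9: balance=132026)
step 9 (pay 20166): balance=114315
step 10 (pay 21050): balance=95391
step 11 (pay 20230): balance=76935
step 12 (pay 19113): balance=59252
step 13 (pay 19058): balance=41296
step 14 (pay 22505): balance=19559

19559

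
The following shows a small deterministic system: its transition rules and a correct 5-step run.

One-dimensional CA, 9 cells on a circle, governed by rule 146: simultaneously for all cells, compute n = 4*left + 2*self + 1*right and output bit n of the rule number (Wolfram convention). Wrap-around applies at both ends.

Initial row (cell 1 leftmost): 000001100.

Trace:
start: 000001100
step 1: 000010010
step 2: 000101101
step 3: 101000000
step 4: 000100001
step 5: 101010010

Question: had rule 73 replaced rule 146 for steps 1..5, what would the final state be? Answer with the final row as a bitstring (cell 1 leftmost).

010001100

(re-executing steps 1..5 under rule 73; state before step 1: 000001100)
step 1: 111101101
step 2: 000101101
step 3: 010001100
step 4: 000101101
step 5: 010001100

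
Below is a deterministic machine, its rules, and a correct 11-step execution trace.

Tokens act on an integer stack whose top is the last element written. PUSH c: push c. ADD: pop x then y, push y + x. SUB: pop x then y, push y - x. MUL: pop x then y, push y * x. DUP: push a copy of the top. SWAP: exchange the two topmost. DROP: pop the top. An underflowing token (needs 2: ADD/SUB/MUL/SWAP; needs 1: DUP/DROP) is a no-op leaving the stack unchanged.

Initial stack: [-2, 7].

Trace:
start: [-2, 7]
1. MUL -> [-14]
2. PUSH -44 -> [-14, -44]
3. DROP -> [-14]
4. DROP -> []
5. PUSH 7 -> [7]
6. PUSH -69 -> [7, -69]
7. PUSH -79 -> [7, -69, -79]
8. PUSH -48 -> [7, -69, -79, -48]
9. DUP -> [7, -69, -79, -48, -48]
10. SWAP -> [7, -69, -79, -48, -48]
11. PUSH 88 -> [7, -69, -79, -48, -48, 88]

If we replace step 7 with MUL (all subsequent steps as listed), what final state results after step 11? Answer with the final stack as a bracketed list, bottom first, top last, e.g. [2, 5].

(re-executing from step 7 with the substitution; state before step 7: [7, -69])
7. MUL -> [-483]
8. PUSH -48 -> [-483, -48]
9. DUP -> [-483, -48, -48]
10. SWAP -> [-483, -48, -48]
11. PUSH 88 -> [-483, -48, -48, 88]

[-483, -48, -48, 88]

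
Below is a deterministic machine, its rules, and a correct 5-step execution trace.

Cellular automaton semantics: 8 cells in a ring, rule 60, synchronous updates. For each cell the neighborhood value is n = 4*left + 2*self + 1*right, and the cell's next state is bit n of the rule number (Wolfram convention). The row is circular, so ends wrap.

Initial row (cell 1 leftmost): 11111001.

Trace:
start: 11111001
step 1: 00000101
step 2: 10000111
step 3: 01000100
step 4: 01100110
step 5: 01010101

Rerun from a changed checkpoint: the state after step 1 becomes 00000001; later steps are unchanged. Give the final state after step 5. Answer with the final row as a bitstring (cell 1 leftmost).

state after step 1 := 00000001
step 2: 10000001
step 3: 01000001
step 4: 11100001
step 5: 00010001

00010001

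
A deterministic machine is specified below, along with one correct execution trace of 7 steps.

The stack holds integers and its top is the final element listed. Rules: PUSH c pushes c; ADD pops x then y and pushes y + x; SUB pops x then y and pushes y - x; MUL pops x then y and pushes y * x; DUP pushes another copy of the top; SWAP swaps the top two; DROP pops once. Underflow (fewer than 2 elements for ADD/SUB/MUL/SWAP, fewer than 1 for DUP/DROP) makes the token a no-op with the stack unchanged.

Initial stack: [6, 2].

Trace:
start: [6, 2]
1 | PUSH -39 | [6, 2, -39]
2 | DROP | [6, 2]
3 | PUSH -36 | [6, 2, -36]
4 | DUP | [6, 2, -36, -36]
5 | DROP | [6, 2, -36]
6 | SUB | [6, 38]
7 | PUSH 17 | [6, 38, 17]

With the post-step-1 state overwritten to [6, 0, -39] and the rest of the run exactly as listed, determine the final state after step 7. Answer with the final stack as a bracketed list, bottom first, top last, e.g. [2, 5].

[6, 36, 17]

state after step 1 := [6, 0, -39]
2 | DROP | [6, 0]
3 | PUSH -36 | [6, 0, -36]
4 | DUP | [6, 0, -36, -36]
5 | DROP | [6, 0, -36]
6 | SUB | [6, 36]
7 | PUSH 17 | [6, 36, 17]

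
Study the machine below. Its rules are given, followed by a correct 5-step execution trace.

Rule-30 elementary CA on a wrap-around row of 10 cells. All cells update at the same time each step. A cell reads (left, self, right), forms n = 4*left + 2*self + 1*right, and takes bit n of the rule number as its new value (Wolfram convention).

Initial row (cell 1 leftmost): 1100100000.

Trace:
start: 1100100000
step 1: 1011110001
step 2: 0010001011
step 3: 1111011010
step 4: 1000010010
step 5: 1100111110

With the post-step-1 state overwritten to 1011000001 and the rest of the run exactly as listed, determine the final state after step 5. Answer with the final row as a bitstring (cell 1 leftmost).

state after step 1 := 1011000001
step 2: 0010100011
step 3: 1110110110
step 4: 1000100100
step 5: 1101111111

1101111111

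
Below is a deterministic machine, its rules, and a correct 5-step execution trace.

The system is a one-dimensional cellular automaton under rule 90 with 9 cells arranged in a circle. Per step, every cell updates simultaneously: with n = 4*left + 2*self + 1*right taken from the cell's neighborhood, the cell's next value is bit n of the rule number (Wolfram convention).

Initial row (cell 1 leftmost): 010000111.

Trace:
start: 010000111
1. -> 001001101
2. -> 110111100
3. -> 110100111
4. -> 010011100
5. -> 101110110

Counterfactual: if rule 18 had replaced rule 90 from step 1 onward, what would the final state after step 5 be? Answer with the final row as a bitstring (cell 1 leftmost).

101001010

(re-executing steps 1..5 under rule 18; state before step 1: 010000111)
1. -> 001001000
2. -> 010110100
3. -> 100000010
4. -> 010000100
5. -> 101001010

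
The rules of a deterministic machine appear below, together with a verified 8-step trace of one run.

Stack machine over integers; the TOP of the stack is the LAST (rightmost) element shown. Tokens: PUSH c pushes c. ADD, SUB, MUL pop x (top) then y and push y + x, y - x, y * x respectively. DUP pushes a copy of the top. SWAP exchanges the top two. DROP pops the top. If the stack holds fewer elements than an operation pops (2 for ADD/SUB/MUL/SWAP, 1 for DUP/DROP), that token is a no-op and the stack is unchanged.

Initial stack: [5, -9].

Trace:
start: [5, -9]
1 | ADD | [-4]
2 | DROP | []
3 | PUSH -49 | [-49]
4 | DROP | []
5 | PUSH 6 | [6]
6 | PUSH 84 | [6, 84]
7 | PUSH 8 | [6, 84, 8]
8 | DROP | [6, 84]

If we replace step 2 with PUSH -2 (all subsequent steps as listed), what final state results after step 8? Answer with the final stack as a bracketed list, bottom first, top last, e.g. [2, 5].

(re-executing from step 2 with the substitution; state before step 2: [-4])
2 | PUSH -2 | [-4, -2]
3 | PUSH -49 | [-4, -2, -49]
4 | DROP | [-4, -2]
5 | PUSH 6 | [-4, -2, 6]
6 | PUSH 84 | [-4, -2, 6, 84]
7 | PUSH 8 | [-4, -2, 6, 84, 8]
8 | DROP | [-4, -2, 6, 84]

[-4, -2, 6, 84]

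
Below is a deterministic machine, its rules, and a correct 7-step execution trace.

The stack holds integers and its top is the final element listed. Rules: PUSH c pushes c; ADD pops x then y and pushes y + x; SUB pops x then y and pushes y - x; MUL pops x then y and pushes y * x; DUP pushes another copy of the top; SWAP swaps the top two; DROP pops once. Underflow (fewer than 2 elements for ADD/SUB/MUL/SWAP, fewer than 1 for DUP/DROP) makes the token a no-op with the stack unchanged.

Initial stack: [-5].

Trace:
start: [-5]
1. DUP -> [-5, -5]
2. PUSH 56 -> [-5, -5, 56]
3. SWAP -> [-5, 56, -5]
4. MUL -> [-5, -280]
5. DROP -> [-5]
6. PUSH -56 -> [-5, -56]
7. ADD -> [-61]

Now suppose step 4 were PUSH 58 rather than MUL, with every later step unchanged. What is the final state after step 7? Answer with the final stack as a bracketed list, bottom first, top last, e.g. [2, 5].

(re-executing from step 4 with the substitution; state before step 4: [-5, 56, -5])
4. PUSH 58 -> [-5, 56, -5, 58]
5. DROP -> [-5, 56, -5]
6. PUSH -56 -> [-5, 56, -5, -56]
7. ADD -> [-5, 56, -61]

[-5, 56, -61]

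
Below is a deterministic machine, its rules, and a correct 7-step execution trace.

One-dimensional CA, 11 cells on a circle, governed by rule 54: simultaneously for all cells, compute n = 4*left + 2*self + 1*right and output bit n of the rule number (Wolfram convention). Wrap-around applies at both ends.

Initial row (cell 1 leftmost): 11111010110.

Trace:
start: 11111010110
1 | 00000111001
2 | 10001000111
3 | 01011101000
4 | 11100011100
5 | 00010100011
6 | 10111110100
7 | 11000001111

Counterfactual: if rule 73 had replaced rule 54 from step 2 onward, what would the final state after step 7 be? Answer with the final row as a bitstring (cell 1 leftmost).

00000111011

(re-executing steps 2..7 under rule 73; state before step 2: 00000111001)
2 | 01110101000
3 | 01010000011
4 | 00000111011
5 | 01110101011
6 | 01010000011
7 | 00000111011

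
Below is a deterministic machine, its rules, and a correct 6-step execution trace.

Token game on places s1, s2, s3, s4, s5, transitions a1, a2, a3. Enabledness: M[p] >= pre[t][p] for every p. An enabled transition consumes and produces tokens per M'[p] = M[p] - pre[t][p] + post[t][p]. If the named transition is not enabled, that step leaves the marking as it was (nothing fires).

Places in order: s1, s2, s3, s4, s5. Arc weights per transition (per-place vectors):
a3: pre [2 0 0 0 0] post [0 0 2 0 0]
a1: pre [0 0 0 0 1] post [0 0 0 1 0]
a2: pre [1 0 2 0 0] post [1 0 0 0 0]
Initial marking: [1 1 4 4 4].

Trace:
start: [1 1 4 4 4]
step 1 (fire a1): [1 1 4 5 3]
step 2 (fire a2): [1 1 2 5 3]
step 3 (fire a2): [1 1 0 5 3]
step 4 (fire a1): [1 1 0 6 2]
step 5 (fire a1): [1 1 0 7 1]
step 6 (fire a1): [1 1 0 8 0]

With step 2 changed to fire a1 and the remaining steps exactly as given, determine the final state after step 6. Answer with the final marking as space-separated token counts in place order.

1 1 2 8 0

(re-executing from step 2 with the substitution; state before step 2: [1 1 4 5 3])
step 2 (fire a1): [1 1 4 6 2]
step 3 (fire a2): [1 1 2 6 2]
step 4 (fire a1): [1 1 2 7 1]
step 5 (fire a1): [1 1 2 8 0]
step 6 (fire a1): [1 1 2 8 0]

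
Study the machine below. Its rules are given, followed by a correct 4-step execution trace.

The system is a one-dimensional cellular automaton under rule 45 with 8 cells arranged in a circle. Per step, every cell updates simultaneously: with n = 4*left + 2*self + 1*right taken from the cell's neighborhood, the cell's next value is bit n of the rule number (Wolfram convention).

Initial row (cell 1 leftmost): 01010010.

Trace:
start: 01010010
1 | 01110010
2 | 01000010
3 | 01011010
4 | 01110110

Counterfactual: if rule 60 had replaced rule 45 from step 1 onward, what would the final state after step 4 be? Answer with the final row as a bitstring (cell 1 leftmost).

01110111

(re-executing steps 1..4 under rule 60; state before step 1: 01010010)
1 | 01111011
2 | 11000110
3 | 10100101
4 | 01110111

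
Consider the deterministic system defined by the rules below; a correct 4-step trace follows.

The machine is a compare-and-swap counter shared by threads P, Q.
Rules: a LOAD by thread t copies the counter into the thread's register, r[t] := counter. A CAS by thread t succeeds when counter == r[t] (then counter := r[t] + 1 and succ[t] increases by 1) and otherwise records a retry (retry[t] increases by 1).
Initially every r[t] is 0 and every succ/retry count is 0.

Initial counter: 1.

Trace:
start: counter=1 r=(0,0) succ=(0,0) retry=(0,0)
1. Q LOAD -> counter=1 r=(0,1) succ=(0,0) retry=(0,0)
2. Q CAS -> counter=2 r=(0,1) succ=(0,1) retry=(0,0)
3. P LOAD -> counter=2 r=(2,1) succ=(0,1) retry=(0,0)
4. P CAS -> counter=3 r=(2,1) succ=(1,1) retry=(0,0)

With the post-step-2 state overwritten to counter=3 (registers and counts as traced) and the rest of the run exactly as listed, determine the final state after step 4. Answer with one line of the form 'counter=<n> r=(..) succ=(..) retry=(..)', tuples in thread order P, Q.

state after step 2 := counter=3 r=(0,1) succ=(0,1) retry=(0,0)
3. P LOAD -> counter=3 r=(3,1) succ=(0,1) retry=(0,0)
4. P CAS -> counter=4 r=(3,1) succ=(1,1) retry=(0,0)

counter=4 r=(3,1) succ=(1,1) retry=(0,0)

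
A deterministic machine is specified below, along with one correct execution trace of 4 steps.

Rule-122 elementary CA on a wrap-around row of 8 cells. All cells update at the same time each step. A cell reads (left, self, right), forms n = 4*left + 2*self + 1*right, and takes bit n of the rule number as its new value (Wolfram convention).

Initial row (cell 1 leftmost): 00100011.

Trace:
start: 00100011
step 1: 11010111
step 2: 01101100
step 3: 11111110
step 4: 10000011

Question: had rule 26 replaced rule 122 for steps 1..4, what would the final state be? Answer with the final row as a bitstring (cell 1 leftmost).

(re-executing steps 1..4 under rule 26; state before step 1: 00100011)
step 1: 11010110
step 2: 10000100
step 3: 01001011
step 4: 00110010

00110010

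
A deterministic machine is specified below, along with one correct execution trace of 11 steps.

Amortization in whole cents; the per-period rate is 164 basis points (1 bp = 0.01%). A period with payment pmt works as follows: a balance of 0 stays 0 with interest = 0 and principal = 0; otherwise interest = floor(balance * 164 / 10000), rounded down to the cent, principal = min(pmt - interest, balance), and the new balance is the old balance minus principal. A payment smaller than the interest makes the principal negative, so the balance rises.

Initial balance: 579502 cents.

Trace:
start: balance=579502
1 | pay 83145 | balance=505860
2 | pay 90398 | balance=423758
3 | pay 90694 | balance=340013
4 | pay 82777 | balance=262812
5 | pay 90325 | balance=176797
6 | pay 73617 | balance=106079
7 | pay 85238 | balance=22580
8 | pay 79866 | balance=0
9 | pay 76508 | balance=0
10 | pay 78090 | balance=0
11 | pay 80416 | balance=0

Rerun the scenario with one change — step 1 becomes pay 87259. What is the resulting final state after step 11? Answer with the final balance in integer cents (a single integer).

0

(re-executing from step 1 with the substitution; state before step 1: balance=579502)
1 | pay 87259 | balance=501746
2 | pay 90398 | balance=419576
3 | pay 90694 | balance=335763
4 | pay 82777 | balance=258492
5 | pay 90325 | balance=172406
6 | pay 73617 | balance=101616
7 | pay 85238 | balance=18044
8 | pay 79866 | balance=0
9 | pay 76508 | balance=0
10 | pay 78090 | balance=0
11 | pay 80416 | balance=0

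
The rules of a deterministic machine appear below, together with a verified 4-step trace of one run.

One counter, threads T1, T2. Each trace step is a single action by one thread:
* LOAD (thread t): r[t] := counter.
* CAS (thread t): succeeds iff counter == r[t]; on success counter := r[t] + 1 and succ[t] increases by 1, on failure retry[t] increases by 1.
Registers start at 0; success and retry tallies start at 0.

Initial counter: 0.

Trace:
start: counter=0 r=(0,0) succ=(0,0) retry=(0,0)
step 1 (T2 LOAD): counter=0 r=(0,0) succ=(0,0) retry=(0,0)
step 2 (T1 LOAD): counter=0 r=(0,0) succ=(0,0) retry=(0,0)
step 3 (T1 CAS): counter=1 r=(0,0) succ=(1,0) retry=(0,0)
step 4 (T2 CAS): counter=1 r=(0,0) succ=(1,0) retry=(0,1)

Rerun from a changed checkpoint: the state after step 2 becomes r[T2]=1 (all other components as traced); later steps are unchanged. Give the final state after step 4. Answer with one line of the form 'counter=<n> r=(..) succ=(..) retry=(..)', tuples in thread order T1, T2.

state after step 2 := counter=0 r=(0,1) succ=(0,0) retry=(0,0)
step 3 (T1 CAS): counter=1 r=(0,1) succ=(1,0) retry=(0,0)
step 4 (T2 CAS): counter=2 r=(0,1) succ=(1,1) retry=(0,0)

counter=2 r=(0,1) succ=(1,1) retry=(0,0)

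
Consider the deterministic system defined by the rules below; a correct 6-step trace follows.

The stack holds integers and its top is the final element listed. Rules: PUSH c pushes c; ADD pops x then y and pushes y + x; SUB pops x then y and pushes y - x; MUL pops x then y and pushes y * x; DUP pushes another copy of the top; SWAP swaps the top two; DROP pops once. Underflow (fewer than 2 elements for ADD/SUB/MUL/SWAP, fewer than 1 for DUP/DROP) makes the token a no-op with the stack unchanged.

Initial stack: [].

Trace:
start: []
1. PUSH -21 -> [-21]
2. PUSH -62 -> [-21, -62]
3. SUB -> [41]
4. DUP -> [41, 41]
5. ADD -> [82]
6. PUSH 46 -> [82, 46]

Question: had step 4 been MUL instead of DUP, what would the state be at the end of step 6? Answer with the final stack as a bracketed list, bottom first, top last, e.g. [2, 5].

(re-executing from step 4 with the substitution; state before step 4: [41])
4. MUL -> [41]
5. ADD -> [41]
6. PUSH 46 -> [41, 46]

[41, 46]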